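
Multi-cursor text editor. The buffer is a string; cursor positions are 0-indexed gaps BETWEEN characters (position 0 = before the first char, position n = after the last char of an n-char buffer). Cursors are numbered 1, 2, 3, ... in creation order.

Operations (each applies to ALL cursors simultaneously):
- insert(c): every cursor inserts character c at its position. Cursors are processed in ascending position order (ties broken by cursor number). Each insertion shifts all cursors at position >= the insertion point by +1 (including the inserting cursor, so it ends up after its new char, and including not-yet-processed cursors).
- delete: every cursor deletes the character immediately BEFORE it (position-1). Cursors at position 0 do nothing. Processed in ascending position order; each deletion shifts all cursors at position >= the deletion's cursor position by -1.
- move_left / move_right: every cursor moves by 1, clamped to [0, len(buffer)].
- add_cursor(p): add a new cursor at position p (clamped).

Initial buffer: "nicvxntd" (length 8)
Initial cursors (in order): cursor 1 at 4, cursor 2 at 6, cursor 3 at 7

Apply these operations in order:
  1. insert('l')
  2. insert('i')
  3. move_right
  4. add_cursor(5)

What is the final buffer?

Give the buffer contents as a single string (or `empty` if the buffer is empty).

Answer: nicvlixnlitlid

Derivation:
After op 1 (insert('l')): buffer="nicvlxnltld" (len 11), cursors c1@5 c2@8 c3@10, authorship ....1..2.3.
After op 2 (insert('i')): buffer="nicvlixnlitlid" (len 14), cursors c1@6 c2@10 c3@13, authorship ....11..22.33.
After op 3 (move_right): buffer="nicvlixnlitlid" (len 14), cursors c1@7 c2@11 c3@14, authorship ....11..22.33.
After op 4 (add_cursor(5)): buffer="nicvlixnlitlid" (len 14), cursors c4@5 c1@7 c2@11 c3@14, authorship ....11..22.33.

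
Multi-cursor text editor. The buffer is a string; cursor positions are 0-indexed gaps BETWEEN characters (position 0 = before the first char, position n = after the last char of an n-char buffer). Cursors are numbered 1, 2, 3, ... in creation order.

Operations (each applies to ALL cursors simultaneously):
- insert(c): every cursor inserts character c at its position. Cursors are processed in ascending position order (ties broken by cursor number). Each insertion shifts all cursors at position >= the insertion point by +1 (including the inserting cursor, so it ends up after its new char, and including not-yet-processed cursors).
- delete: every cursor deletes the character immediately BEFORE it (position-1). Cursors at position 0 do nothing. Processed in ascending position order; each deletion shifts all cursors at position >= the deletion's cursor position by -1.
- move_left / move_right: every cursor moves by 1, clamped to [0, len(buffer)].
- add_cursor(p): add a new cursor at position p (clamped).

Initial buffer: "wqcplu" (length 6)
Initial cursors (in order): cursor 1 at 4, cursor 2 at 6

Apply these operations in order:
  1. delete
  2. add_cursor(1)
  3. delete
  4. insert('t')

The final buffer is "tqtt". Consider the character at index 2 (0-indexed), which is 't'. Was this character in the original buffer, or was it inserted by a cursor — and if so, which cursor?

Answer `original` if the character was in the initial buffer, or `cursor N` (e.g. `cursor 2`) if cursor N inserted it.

Answer: cursor 1

Derivation:
After op 1 (delete): buffer="wqcl" (len 4), cursors c1@3 c2@4, authorship ....
After op 2 (add_cursor(1)): buffer="wqcl" (len 4), cursors c3@1 c1@3 c2@4, authorship ....
After op 3 (delete): buffer="q" (len 1), cursors c3@0 c1@1 c2@1, authorship .
After op 4 (insert('t')): buffer="tqtt" (len 4), cursors c3@1 c1@4 c2@4, authorship 3.12
Authorship (.=original, N=cursor N): 3 . 1 2
Index 2: author = 1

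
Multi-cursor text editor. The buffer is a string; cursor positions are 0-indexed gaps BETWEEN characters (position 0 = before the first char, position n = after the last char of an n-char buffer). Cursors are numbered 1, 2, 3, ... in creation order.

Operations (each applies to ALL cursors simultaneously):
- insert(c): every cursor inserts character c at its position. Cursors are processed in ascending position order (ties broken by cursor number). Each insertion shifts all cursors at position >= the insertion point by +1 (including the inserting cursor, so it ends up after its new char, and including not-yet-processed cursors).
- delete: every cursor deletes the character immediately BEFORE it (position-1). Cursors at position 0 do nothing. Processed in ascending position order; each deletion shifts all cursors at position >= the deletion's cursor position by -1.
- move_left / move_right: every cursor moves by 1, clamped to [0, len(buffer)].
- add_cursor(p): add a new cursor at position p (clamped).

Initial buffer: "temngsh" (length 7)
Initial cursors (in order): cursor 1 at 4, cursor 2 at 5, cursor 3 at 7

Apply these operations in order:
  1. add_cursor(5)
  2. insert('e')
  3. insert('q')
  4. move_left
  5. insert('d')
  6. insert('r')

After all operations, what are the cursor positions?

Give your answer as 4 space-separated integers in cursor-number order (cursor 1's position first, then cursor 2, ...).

Answer: 7 16 22 16

Derivation:
After op 1 (add_cursor(5)): buffer="temngsh" (len 7), cursors c1@4 c2@5 c4@5 c3@7, authorship .......
After op 2 (insert('e')): buffer="temnegeeshe" (len 11), cursors c1@5 c2@8 c4@8 c3@11, authorship ....1.24..3
After op 3 (insert('q')): buffer="temneqgeeqqsheq" (len 15), cursors c1@6 c2@11 c4@11 c3@15, authorship ....11.2424..33
After op 4 (move_left): buffer="temneqgeeqqsheq" (len 15), cursors c1@5 c2@10 c4@10 c3@14, authorship ....11.2424..33
After op 5 (insert('d')): buffer="temnedqgeeqddqshedq" (len 19), cursors c1@6 c2@13 c4@13 c3@18, authorship ....111.242244..333
After op 6 (insert('r')): buffer="temnedrqgeeqddrrqshedrq" (len 23), cursors c1@7 c2@16 c4@16 c3@22, authorship ....1111.24224244..3333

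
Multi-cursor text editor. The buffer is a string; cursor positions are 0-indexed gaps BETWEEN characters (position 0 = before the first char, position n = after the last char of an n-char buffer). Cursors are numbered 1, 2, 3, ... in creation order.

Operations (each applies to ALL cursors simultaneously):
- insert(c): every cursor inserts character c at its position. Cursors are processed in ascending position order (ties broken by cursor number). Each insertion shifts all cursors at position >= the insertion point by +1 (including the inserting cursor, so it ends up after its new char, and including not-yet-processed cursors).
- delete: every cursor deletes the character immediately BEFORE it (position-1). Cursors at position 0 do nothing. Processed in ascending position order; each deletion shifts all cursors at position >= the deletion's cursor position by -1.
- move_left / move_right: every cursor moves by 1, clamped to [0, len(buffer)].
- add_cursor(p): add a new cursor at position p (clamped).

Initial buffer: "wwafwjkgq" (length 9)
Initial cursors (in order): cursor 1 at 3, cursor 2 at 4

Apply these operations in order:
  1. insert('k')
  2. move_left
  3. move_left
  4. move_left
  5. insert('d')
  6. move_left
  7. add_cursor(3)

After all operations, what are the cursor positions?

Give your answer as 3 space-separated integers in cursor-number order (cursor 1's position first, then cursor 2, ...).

After op 1 (insert('k')): buffer="wwakfkwjkgq" (len 11), cursors c1@4 c2@6, authorship ...1.2.....
After op 2 (move_left): buffer="wwakfkwjkgq" (len 11), cursors c1@3 c2@5, authorship ...1.2.....
After op 3 (move_left): buffer="wwakfkwjkgq" (len 11), cursors c1@2 c2@4, authorship ...1.2.....
After op 4 (move_left): buffer="wwakfkwjkgq" (len 11), cursors c1@1 c2@3, authorship ...1.2.....
After op 5 (insert('d')): buffer="wdwadkfkwjkgq" (len 13), cursors c1@2 c2@5, authorship .1..21.2.....
After op 6 (move_left): buffer="wdwadkfkwjkgq" (len 13), cursors c1@1 c2@4, authorship .1..21.2.....
After op 7 (add_cursor(3)): buffer="wdwadkfkwjkgq" (len 13), cursors c1@1 c3@3 c2@4, authorship .1..21.2.....

Answer: 1 4 3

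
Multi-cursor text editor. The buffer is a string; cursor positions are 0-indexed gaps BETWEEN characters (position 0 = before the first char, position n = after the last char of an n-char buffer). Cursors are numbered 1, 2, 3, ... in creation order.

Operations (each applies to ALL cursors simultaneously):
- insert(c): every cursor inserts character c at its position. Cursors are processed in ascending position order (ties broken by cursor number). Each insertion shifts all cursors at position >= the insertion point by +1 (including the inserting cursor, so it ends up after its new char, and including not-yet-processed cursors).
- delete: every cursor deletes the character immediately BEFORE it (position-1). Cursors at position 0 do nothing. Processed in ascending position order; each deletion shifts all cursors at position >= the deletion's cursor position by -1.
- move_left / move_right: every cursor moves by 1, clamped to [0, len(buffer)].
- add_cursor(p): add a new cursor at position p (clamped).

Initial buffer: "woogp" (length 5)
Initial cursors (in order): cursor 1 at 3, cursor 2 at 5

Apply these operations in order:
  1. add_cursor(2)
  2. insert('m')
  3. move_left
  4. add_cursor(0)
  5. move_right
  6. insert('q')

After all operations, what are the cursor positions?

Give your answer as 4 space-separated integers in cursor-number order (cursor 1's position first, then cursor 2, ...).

Answer: 8 12 5 2

Derivation:
After op 1 (add_cursor(2)): buffer="woogp" (len 5), cursors c3@2 c1@3 c2@5, authorship .....
After op 2 (insert('m')): buffer="womomgpm" (len 8), cursors c3@3 c1@5 c2@8, authorship ..3.1..2
After op 3 (move_left): buffer="womomgpm" (len 8), cursors c3@2 c1@4 c2@7, authorship ..3.1..2
After op 4 (add_cursor(0)): buffer="womomgpm" (len 8), cursors c4@0 c3@2 c1@4 c2@7, authorship ..3.1..2
After op 5 (move_right): buffer="womomgpm" (len 8), cursors c4@1 c3@3 c1@5 c2@8, authorship ..3.1..2
After op 6 (insert('q')): buffer="wqomqomqgpmq" (len 12), cursors c4@2 c3@5 c1@8 c2@12, authorship .4.33.11..22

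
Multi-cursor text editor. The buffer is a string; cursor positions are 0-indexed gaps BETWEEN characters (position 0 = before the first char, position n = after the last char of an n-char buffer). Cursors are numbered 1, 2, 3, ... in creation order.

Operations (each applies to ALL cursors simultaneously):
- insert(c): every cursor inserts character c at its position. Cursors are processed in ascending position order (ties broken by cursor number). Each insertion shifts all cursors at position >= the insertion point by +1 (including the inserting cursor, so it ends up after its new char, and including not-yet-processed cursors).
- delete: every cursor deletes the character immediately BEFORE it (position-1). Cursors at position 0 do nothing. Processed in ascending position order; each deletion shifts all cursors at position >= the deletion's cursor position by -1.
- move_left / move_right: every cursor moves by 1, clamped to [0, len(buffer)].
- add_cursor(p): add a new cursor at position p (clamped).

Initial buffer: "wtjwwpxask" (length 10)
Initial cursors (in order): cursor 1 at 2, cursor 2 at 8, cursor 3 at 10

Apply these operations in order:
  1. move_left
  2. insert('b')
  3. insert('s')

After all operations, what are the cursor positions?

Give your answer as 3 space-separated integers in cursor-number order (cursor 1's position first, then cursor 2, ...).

Answer: 3 11 15

Derivation:
After op 1 (move_left): buffer="wtjwwpxask" (len 10), cursors c1@1 c2@7 c3@9, authorship ..........
After op 2 (insert('b')): buffer="wbtjwwpxbasbk" (len 13), cursors c1@2 c2@9 c3@12, authorship .1......2..3.
After op 3 (insert('s')): buffer="wbstjwwpxbsasbsk" (len 16), cursors c1@3 c2@11 c3@15, authorship .11......22..33.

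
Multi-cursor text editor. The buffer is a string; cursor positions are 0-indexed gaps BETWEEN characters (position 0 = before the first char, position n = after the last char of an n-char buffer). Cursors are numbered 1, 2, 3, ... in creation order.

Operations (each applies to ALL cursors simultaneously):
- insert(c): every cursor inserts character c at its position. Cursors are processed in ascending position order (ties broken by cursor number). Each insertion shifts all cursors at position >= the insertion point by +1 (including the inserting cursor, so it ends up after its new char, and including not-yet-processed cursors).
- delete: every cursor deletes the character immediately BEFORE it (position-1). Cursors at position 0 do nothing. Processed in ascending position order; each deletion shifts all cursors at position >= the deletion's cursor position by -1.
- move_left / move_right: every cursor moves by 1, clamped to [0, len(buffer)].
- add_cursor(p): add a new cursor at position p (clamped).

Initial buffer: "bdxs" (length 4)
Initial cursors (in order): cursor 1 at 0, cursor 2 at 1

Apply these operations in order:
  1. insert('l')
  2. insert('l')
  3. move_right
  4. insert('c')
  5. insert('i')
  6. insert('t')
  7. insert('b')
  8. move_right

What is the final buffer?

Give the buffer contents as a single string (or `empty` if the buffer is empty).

After op 1 (insert('l')): buffer="lbldxs" (len 6), cursors c1@1 c2@3, authorship 1.2...
After op 2 (insert('l')): buffer="llblldxs" (len 8), cursors c1@2 c2@5, authorship 11.22...
After op 3 (move_right): buffer="llblldxs" (len 8), cursors c1@3 c2@6, authorship 11.22...
After op 4 (insert('c')): buffer="llbclldcxs" (len 10), cursors c1@4 c2@8, authorship 11.122.2..
After op 5 (insert('i')): buffer="llbcilldcixs" (len 12), cursors c1@5 c2@10, authorship 11.1122.22..
After op 6 (insert('t')): buffer="llbcitlldcitxs" (len 14), cursors c1@6 c2@12, authorship 11.11122.222..
After op 7 (insert('b')): buffer="llbcitblldcitbxs" (len 16), cursors c1@7 c2@14, authorship 11.111122.2222..
After op 8 (move_right): buffer="llbcitblldcitbxs" (len 16), cursors c1@8 c2@15, authorship 11.111122.2222..

Answer: llbcitblldcitbxs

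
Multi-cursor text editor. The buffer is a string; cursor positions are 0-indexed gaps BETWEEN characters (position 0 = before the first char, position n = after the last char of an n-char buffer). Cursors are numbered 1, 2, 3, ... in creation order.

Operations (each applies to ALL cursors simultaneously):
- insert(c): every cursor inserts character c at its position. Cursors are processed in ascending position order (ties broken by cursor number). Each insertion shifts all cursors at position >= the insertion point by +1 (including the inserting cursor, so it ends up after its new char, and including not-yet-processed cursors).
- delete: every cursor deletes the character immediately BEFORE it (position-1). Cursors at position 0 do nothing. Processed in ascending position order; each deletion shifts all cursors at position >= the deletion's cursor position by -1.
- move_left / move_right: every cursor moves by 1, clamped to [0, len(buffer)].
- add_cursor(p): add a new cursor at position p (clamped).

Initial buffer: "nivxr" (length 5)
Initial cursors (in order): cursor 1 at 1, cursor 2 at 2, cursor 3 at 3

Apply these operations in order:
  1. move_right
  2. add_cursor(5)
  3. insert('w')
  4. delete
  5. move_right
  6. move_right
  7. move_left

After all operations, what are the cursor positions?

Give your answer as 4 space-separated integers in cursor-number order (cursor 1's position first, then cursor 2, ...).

Answer: 3 4 4 4

Derivation:
After op 1 (move_right): buffer="nivxr" (len 5), cursors c1@2 c2@3 c3@4, authorship .....
After op 2 (add_cursor(5)): buffer="nivxr" (len 5), cursors c1@2 c2@3 c3@4 c4@5, authorship .....
After op 3 (insert('w')): buffer="niwvwxwrw" (len 9), cursors c1@3 c2@5 c3@7 c4@9, authorship ..1.2.3.4
After op 4 (delete): buffer="nivxr" (len 5), cursors c1@2 c2@3 c3@4 c4@5, authorship .....
After op 5 (move_right): buffer="nivxr" (len 5), cursors c1@3 c2@4 c3@5 c4@5, authorship .....
After op 6 (move_right): buffer="nivxr" (len 5), cursors c1@4 c2@5 c3@5 c4@5, authorship .....
After op 7 (move_left): buffer="nivxr" (len 5), cursors c1@3 c2@4 c3@4 c4@4, authorship .....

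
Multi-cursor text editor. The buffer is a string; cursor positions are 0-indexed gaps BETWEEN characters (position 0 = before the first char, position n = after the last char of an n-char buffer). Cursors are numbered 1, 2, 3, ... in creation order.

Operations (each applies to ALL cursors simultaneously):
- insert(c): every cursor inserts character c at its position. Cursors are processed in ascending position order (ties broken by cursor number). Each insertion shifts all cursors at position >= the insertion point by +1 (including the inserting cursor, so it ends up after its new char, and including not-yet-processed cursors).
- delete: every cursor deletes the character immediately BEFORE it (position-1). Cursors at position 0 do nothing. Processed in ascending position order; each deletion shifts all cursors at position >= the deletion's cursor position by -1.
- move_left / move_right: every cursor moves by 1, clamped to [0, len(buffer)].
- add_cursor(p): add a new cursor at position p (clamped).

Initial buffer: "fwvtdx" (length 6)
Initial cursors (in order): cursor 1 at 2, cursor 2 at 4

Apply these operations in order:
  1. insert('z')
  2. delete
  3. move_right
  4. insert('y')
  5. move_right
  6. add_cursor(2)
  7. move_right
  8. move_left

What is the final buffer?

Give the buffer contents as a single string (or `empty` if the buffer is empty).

Answer: fwvytdyx

Derivation:
After op 1 (insert('z')): buffer="fwzvtzdx" (len 8), cursors c1@3 c2@6, authorship ..1..2..
After op 2 (delete): buffer="fwvtdx" (len 6), cursors c1@2 c2@4, authorship ......
After op 3 (move_right): buffer="fwvtdx" (len 6), cursors c1@3 c2@5, authorship ......
After op 4 (insert('y')): buffer="fwvytdyx" (len 8), cursors c1@4 c2@7, authorship ...1..2.
After op 5 (move_right): buffer="fwvytdyx" (len 8), cursors c1@5 c2@8, authorship ...1..2.
After op 6 (add_cursor(2)): buffer="fwvytdyx" (len 8), cursors c3@2 c1@5 c2@8, authorship ...1..2.
After op 7 (move_right): buffer="fwvytdyx" (len 8), cursors c3@3 c1@6 c2@8, authorship ...1..2.
After op 8 (move_left): buffer="fwvytdyx" (len 8), cursors c3@2 c1@5 c2@7, authorship ...1..2.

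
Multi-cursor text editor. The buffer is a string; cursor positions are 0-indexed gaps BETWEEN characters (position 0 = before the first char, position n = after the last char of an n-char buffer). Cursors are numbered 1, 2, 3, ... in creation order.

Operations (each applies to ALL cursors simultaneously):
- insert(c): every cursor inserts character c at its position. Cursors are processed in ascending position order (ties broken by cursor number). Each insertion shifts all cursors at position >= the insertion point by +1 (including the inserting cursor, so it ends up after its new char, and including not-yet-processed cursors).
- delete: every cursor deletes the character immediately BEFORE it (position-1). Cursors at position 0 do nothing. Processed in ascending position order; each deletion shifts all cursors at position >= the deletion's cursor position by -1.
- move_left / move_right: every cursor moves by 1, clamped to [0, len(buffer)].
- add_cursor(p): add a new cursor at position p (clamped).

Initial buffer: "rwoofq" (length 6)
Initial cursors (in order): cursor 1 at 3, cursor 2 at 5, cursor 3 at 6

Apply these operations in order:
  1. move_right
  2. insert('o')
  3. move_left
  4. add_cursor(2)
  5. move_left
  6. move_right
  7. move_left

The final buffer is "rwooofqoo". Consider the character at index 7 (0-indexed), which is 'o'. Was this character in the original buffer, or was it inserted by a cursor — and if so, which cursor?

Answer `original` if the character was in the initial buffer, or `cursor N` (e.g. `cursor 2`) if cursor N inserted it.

After op 1 (move_right): buffer="rwoofq" (len 6), cursors c1@4 c2@6 c3@6, authorship ......
After op 2 (insert('o')): buffer="rwooofqoo" (len 9), cursors c1@5 c2@9 c3@9, authorship ....1..23
After op 3 (move_left): buffer="rwooofqoo" (len 9), cursors c1@4 c2@8 c3@8, authorship ....1..23
After op 4 (add_cursor(2)): buffer="rwooofqoo" (len 9), cursors c4@2 c1@4 c2@8 c3@8, authorship ....1..23
After op 5 (move_left): buffer="rwooofqoo" (len 9), cursors c4@1 c1@3 c2@7 c3@7, authorship ....1..23
After op 6 (move_right): buffer="rwooofqoo" (len 9), cursors c4@2 c1@4 c2@8 c3@8, authorship ....1..23
After op 7 (move_left): buffer="rwooofqoo" (len 9), cursors c4@1 c1@3 c2@7 c3@7, authorship ....1..23
Authorship (.=original, N=cursor N): . . . . 1 . . 2 3
Index 7: author = 2

Answer: cursor 2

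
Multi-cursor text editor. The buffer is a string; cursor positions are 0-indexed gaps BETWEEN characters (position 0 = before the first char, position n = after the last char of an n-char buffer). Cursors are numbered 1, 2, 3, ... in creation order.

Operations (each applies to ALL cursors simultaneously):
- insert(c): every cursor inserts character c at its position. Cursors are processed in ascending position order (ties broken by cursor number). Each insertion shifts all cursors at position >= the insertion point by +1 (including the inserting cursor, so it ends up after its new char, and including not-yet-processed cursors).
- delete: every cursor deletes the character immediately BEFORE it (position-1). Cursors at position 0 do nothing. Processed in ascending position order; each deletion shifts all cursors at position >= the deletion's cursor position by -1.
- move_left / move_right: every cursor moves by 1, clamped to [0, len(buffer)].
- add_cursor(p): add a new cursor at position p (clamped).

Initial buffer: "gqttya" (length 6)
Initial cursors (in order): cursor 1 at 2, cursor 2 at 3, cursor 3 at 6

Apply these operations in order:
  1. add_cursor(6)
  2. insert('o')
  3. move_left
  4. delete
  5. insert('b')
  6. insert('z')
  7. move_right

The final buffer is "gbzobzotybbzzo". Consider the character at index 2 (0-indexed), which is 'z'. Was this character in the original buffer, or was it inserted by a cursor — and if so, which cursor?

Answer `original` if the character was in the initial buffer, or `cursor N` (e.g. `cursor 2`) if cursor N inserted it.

After op 1 (add_cursor(6)): buffer="gqttya" (len 6), cursors c1@2 c2@3 c3@6 c4@6, authorship ......
After op 2 (insert('o')): buffer="gqototyaoo" (len 10), cursors c1@3 c2@5 c3@10 c4@10, authorship ..1.2...34
After op 3 (move_left): buffer="gqototyaoo" (len 10), cursors c1@2 c2@4 c3@9 c4@9, authorship ..1.2...34
After op 4 (delete): buffer="gootyo" (len 6), cursors c1@1 c2@2 c3@5 c4@5, authorship .12..4
After op 5 (insert('b')): buffer="gbobotybbo" (len 10), cursors c1@2 c2@4 c3@9 c4@9, authorship .1122..344
After op 6 (insert('z')): buffer="gbzobzotybbzzo" (len 14), cursors c1@3 c2@6 c3@13 c4@13, authorship .111222..34344
After op 7 (move_right): buffer="gbzobzotybbzzo" (len 14), cursors c1@4 c2@7 c3@14 c4@14, authorship .111222..34344
Authorship (.=original, N=cursor N): . 1 1 1 2 2 2 . . 3 4 3 4 4
Index 2: author = 1

Answer: cursor 1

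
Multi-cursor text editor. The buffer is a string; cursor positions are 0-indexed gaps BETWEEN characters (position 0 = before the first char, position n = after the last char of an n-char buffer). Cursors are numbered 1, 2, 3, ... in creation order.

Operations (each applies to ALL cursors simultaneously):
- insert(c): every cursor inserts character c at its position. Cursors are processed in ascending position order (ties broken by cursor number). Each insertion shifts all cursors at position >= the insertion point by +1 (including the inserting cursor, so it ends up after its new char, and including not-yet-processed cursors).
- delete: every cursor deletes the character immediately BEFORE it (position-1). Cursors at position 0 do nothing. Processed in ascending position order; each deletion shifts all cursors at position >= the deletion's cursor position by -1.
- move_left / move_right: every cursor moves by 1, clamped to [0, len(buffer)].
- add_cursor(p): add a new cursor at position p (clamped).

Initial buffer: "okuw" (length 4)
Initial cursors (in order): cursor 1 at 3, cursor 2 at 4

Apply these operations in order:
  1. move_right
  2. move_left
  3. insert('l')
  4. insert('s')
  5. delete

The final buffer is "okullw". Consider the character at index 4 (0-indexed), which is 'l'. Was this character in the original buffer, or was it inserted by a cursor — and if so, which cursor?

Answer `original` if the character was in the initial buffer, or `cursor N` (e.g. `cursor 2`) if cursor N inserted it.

Answer: cursor 2

Derivation:
After op 1 (move_right): buffer="okuw" (len 4), cursors c1@4 c2@4, authorship ....
After op 2 (move_left): buffer="okuw" (len 4), cursors c1@3 c2@3, authorship ....
After op 3 (insert('l')): buffer="okullw" (len 6), cursors c1@5 c2@5, authorship ...12.
After op 4 (insert('s')): buffer="okullssw" (len 8), cursors c1@7 c2@7, authorship ...1212.
After op 5 (delete): buffer="okullw" (len 6), cursors c1@5 c2@5, authorship ...12.
Authorship (.=original, N=cursor N): . . . 1 2 .
Index 4: author = 2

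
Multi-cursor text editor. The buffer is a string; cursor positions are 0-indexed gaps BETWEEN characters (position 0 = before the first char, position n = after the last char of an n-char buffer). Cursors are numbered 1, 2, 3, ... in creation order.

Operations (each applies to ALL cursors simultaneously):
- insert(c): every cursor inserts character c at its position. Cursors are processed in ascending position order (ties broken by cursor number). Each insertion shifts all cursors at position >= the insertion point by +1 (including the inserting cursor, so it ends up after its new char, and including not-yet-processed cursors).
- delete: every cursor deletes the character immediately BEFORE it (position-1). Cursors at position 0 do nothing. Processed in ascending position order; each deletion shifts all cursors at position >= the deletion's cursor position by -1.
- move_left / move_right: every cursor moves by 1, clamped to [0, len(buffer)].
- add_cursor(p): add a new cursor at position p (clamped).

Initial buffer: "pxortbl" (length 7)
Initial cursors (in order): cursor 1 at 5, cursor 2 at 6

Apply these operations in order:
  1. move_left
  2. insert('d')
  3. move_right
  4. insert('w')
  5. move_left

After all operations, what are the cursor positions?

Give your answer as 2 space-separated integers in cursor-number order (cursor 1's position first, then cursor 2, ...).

After op 1 (move_left): buffer="pxortbl" (len 7), cursors c1@4 c2@5, authorship .......
After op 2 (insert('d')): buffer="pxordtdbl" (len 9), cursors c1@5 c2@7, authorship ....1.2..
After op 3 (move_right): buffer="pxordtdbl" (len 9), cursors c1@6 c2@8, authorship ....1.2..
After op 4 (insert('w')): buffer="pxordtwdbwl" (len 11), cursors c1@7 c2@10, authorship ....1.12.2.
After op 5 (move_left): buffer="pxordtwdbwl" (len 11), cursors c1@6 c2@9, authorship ....1.12.2.

Answer: 6 9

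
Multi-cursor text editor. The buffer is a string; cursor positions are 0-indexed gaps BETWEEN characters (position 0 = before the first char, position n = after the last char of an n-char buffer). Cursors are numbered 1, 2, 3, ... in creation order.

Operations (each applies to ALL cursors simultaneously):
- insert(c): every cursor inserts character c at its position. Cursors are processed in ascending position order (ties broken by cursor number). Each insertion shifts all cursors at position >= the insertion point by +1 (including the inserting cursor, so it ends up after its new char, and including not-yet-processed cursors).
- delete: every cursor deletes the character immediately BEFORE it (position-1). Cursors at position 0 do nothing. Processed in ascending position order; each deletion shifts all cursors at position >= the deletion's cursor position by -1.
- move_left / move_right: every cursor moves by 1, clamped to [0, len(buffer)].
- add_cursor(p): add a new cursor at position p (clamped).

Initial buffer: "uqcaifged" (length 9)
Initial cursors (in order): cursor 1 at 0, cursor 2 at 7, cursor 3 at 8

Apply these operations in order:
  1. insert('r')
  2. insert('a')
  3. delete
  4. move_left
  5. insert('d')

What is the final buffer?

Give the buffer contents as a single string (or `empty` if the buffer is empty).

Answer: druqcaifgdredrd

Derivation:
After op 1 (insert('r')): buffer="ruqcaifgrerd" (len 12), cursors c1@1 c2@9 c3@11, authorship 1.......2.3.
After op 2 (insert('a')): buffer="rauqcaifgraerad" (len 15), cursors c1@2 c2@11 c3@14, authorship 11.......22.33.
After op 3 (delete): buffer="ruqcaifgrerd" (len 12), cursors c1@1 c2@9 c3@11, authorship 1.......2.3.
After op 4 (move_left): buffer="ruqcaifgrerd" (len 12), cursors c1@0 c2@8 c3@10, authorship 1.......2.3.
After op 5 (insert('d')): buffer="druqcaifgdredrd" (len 15), cursors c1@1 c2@10 c3@13, authorship 11.......22.33.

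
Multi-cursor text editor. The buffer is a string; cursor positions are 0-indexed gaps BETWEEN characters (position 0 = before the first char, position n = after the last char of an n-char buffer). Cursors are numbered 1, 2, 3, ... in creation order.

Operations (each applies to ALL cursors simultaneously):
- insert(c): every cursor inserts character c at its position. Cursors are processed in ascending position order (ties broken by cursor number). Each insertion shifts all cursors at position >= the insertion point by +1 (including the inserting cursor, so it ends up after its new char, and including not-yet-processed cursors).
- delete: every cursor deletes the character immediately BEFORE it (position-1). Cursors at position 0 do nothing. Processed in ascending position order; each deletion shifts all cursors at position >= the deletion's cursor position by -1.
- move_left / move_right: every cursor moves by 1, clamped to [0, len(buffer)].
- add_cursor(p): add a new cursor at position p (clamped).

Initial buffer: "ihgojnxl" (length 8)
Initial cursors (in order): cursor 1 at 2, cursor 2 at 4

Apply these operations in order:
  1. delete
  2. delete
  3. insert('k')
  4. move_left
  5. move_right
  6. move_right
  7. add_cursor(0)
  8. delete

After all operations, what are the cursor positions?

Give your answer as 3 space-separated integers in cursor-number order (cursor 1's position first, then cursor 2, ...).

Answer: 1 1 0

Derivation:
After op 1 (delete): buffer="igjnxl" (len 6), cursors c1@1 c2@2, authorship ......
After op 2 (delete): buffer="jnxl" (len 4), cursors c1@0 c2@0, authorship ....
After op 3 (insert('k')): buffer="kkjnxl" (len 6), cursors c1@2 c2@2, authorship 12....
After op 4 (move_left): buffer="kkjnxl" (len 6), cursors c1@1 c2@1, authorship 12....
After op 5 (move_right): buffer="kkjnxl" (len 6), cursors c1@2 c2@2, authorship 12....
After op 6 (move_right): buffer="kkjnxl" (len 6), cursors c1@3 c2@3, authorship 12....
After op 7 (add_cursor(0)): buffer="kkjnxl" (len 6), cursors c3@0 c1@3 c2@3, authorship 12....
After op 8 (delete): buffer="knxl" (len 4), cursors c3@0 c1@1 c2@1, authorship 1...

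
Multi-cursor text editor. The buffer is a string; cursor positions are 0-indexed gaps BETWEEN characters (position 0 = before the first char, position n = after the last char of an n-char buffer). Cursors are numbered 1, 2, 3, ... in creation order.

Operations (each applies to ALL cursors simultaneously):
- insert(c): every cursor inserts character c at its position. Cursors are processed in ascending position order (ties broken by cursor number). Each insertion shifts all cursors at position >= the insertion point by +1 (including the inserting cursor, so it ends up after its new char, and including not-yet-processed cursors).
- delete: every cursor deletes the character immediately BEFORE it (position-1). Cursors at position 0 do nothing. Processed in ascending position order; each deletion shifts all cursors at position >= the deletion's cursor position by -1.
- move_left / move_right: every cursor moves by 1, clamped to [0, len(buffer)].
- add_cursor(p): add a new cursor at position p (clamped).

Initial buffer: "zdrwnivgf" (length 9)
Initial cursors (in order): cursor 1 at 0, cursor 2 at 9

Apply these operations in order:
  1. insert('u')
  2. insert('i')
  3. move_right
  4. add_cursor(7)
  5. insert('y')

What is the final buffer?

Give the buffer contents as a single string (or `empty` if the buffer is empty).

After op 1 (insert('u')): buffer="uzdrwnivgfu" (len 11), cursors c1@1 c2@11, authorship 1.........2
After op 2 (insert('i')): buffer="uizdrwnivgfui" (len 13), cursors c1@2 c2@13, authorship 11.........22
After op 3 (move_right): buffer="uizdrwnivgfui" (len 13), cursors c1@3 c2@13, authorship 11.........22
After op 4 (add_cursor(7)): buffer="uizdrwnivgfui" (len 13), cursors c1@3 c3@7 c2@13, authorship 11.........22
After op 5 (insert('y')): buffer="uizydrwnyivgfuiy" (len 16), cursors c1@4 c3@9 c2@16, authorship 11.1....3....222

Answer: uizydrwnyivgfuiy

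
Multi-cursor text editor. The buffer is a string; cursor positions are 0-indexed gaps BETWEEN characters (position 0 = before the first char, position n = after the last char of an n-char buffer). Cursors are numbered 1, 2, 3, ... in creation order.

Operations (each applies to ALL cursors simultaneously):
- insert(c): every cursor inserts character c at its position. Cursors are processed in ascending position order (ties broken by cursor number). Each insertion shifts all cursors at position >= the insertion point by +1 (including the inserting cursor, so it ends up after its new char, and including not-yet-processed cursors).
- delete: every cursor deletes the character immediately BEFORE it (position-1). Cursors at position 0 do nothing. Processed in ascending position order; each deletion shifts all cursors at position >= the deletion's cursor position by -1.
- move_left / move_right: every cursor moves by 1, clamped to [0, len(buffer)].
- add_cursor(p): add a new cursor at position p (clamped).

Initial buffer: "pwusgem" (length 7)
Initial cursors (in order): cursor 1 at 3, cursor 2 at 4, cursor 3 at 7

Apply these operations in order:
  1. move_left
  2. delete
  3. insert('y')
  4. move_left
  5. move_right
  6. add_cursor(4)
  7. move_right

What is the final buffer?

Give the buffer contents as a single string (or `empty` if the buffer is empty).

After op 1 (move_left): buffer="pwusgem" (len 7), cursors c1@2 c2@3 c3@6, authorship .......
After op 2 (delete): buffer="psgm" (len 4), cursors c1@1 c2@1 c3@3, authorship ....
After op 3 (insert('y')): buffer="pyysgym" (len 7), cursors c1@3 c2@3 c3@6, authorship .12..3.
After op 4 (move_left): buffer="pyysgym" (len 7), cursors c1@2 c2@2 c3@5, authorship .12..3.
After op 5 (move_right): buffer="pyysgym" (len 7), cursors c1@3 c2@3 c3@6, authorship .12..3.
After op 6 (add_cursor(4)): buffer="pyysgym" (len 7), cursors c1@3 c2@3 c4@4 c3@6, authorship .12..3.
After op 7 (move_right): buffer="pyysgym" (len 7), cursors c1@4 c2@4 c4@5 c3@7, authorship .12..3.

Answer: pyysgym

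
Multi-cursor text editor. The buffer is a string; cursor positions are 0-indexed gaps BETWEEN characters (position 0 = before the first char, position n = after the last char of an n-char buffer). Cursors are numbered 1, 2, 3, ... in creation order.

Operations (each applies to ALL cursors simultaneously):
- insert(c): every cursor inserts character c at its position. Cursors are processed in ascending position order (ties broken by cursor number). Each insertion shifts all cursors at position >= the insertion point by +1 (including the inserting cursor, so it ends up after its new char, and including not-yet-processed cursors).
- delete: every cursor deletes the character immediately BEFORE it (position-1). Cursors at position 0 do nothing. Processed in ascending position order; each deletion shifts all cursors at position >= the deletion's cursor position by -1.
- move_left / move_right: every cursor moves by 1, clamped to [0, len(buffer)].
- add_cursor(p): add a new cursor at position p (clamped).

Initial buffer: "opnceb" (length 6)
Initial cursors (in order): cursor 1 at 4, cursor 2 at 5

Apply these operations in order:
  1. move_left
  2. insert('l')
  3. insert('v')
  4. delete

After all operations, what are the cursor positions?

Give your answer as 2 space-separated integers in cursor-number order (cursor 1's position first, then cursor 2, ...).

Answer: 4 6

Derivation:
After op 1 (move_left): buffer="opnceb" (len 6), cursors c1@3 c2@4, authorship ......
After op 2 (insert('l')): buffer="opnlcleb" (len 8), cursors c1@4 c2@6, authorship ...1.2..
After op 3 (insert('v')): buffer="opnlvclveb" (len 10), cursors c1@5 c2@8, authorship ...11.22..
After op 4 (delete): buffer="opnlcleb" (len 8), cursors c1@4 c2@6, authorship ...1.2..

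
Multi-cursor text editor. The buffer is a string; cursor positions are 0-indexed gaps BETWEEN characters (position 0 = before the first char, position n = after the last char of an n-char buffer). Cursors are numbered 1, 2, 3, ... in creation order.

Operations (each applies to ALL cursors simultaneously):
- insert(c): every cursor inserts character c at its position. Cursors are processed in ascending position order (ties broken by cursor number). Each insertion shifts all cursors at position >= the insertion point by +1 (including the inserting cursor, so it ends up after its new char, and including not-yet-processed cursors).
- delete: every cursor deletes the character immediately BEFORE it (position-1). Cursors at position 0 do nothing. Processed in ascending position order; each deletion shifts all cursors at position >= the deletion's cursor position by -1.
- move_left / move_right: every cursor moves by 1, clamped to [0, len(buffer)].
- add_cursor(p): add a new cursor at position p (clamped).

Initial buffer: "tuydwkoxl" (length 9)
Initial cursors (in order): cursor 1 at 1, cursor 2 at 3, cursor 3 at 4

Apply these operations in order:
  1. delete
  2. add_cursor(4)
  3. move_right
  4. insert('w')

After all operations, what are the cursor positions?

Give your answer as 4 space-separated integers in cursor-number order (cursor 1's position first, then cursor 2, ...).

After op 1 (delete): buffer="uwkoxl" (len 6), cursors c1@0 c2@1 c3@1, authorship ......
After op 2 (add_cursor(4)): buffer="uwkoxl" (len 6), cursors c1@0 c2@1 c3@1 c4@4, authorship ......
After op 3 (move_right): buffer="uwkoxl" (len 6), cursors c1@1 c2@2 c3@2 c4@5, authorship ......
After op 4 (insert('w')): buffer="uwwwwkoxwl" (len 10), cursors c1@2 c2@5 c3@5 c4@9, authorship .1.23...4.

Answer: 2 5 5 9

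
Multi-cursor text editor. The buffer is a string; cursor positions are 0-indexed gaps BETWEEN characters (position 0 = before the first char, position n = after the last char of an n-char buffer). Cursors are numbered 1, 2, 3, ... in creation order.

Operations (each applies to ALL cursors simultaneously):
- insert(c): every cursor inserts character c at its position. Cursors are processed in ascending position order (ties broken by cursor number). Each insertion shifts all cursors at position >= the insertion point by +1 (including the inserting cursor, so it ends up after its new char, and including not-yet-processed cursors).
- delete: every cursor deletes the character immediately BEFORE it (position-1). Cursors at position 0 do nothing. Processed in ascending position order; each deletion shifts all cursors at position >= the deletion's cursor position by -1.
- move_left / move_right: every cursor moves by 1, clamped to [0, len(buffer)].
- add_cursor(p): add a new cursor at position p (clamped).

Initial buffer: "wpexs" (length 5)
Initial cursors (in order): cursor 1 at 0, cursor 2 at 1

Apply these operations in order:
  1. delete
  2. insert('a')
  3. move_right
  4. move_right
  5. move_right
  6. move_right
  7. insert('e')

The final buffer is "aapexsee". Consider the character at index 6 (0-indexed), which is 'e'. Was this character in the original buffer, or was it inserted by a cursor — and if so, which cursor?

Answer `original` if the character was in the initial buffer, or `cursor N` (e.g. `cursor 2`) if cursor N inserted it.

Answer: cursor 1

Derivation:
After op 1 (delete): buffer="pexs" (len 4), cursors c1@0 c2@0, authorship ....
After op 2 (insert('a')): buffer="aapexs" (len 6), cursors c1@2 c2@2, authorship 12....
After op 3 (move_right): buffer="aapexs" (len 6), cursors c1@3 c2@3, authorship 12....
After op 4 (move_right): buffer="aapexs" (len 6), cursors c1@4 c2@4, authorship 12....
After op 5 (move_right): buffer="aapexs" (len 6), cursors c1@5 c2@5, authorship 12....
After op 6 (move_right): buffer="aapexs" (len 6), cursors c1@6 c2@6, authorship 12....
After op 7 (insert('e')): buffer="aapexsee" (len 8), cursors c1@8 c2@8, authorship 12....12
Authorship (.=original, N=cursor N): 1 2 . . . . 1 2
Index 6: author = 1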